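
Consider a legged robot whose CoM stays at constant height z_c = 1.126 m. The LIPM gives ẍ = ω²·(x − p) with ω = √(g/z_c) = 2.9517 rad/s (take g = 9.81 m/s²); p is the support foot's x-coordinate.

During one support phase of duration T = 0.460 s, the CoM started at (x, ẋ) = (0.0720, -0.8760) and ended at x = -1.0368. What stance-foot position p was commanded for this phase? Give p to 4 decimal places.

ωT = 2.9517·0.460 = 1.357782; cosh(ωT) = 2.072396, sinh(ωT) = 1.815165
x(T) = p + (x₀−p)·cosh(ωT) + (ẋ₀/ω)·sinh(ωT) ⇒ p·(1 − cosh) = x(T) − x₀·cosh − (ẋ₀/ω)·sinh
numerator   = -1.0368 − (0.0720)·2.072396 − (-0.8760/2.9517)·1.815165 = -0.647311
denominator = 1 − 2.072396 = -1.072396
p = -0.647311 / -1.072396 = 0.6036

p = 0.6036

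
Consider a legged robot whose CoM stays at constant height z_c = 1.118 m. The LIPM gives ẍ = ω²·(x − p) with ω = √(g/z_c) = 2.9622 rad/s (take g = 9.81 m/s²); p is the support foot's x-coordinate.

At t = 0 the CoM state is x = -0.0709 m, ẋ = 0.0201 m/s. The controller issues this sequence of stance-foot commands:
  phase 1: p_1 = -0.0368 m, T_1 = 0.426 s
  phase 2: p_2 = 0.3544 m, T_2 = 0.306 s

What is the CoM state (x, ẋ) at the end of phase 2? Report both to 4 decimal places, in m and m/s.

x = -0.3306, ẋ = -1.5471

phase 1: p=-0.0368, T=0.426, ωT=1.261897, cosh=1.907616, sinh=1.624500; start (x,ẋ)=(-0.070900, 0.020100) → end (x,ẋ)=(-0.090827, -0.125749)
phase 2: p=0.3544, T=0.306, ωT=0.906433, cosh=1.439720, sinh=1.035757; start (x,ẋ)=(-0.090827, -0.125749) → end (x,ẋ)=(-0.330571, -1.547053)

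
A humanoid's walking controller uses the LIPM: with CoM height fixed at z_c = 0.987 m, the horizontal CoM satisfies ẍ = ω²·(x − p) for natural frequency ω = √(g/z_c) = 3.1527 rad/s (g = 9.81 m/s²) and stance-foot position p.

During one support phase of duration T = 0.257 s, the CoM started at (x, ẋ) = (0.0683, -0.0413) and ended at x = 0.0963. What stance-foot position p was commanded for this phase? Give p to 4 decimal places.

ωT = 3.1527·0.257 = 0.810244; cosh(ωT) = 1.346603, sinh(ωT) = 0.901853
x(T) = p + (x₀−p)·cosh(ωT) + (ẋ₀/ω)·sinh(ωT) ⇒ p·(1 − cosh) = x(T) − x₀·cosh − (ẋ₀/ω)·sinh
numerator   = 0.0963 − (0.0683)·1.346603 − (-0.0413/3.1527)·0.901853 = 0.016141
denominator = 1 − 1.346603 = -0.346603
p = 0.016141 / -0.346603 = -0.0466

p = -0.0466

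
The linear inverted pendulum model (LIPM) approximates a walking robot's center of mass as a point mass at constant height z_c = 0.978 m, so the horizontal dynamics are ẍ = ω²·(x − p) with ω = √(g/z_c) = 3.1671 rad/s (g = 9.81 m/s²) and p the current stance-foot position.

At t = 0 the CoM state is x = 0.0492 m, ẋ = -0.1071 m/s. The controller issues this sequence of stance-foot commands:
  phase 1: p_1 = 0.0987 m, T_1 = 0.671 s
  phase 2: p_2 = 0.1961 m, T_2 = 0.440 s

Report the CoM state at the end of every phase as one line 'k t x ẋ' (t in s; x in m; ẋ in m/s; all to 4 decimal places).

1 0.6710 -0.2511 -1.1019
2 1.1110 -1.4179 -5.0338

phase 1: p=0.0987, T=0.671, ωT=2.125124, cosh=4.246677, sinh=4.127259; start (x,ẋ)=(0.049200, -0.107100) → end (x,ẋ)=(-0.251080, -1.101856)
phase 2: p=0.1961, T=0.440, ωT=1.393524, cosh=2.138611, sinh=1.890412; start (x,ẋ)=(-0.251080, -1.101856) → end (x,ẋ)=(-1.417931, -5.033761)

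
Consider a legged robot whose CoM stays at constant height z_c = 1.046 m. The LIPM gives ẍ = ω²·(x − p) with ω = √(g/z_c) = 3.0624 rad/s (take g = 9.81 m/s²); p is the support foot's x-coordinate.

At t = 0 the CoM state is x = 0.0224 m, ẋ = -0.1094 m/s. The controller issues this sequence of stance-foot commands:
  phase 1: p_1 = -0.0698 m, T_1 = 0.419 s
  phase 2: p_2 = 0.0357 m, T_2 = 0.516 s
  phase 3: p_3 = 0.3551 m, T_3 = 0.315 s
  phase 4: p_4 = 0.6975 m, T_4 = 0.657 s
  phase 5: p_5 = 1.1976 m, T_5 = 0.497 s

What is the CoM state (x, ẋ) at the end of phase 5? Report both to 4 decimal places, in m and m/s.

phase 1: p=-0.0698, T=0.419, ωT=1.283146, cosh=1.942568, sinh=1.665404; start (x,ẋ)=(0.022400, -0.109400) → end (x,ẋ)=(0.049810, 0.257715)
phase 2: p=0.0357, T=0.516, ωT=1.580198, cosh=2.530927, sinh=2.324992; start (x,ẋ)=(0.049810, 0.257715) → end (x,ẋ)=(0.267072, 0.752726)
phase 3: p=0.3551, T=0.315, ωT=0.964656, cosh=1.502500, sinh=1.121385; start (x,ẋ)=(0.267072, 0.752726) → end (x,ẋ)=(0.498469, 0.828669)
phase 4: p=0.6975, T=0.657, ωT=2.011997, cosh=3.805978, sinh=3.672257; start (x,ẋ)=(0.498469, 0.828669) → end (x,ẋ)=(0.933688, 0.915617)
phase 5: p=1.1976, T=0.497, ωT=1.522013, cosh=2.399855, sinh=2.181583; start (x,ẋ)=(0.933688, 0.915617) → end (x,ẋ)=(1.216513, 0.434181)

x = 1.2165, ẋ = 0.4342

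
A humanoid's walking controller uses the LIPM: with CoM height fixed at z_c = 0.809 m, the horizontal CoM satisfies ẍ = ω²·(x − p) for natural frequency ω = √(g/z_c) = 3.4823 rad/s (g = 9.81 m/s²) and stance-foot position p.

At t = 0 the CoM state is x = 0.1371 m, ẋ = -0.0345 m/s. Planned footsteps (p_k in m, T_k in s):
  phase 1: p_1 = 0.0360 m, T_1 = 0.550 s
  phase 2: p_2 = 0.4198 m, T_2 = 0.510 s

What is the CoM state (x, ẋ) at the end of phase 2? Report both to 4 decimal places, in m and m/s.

x = 1.0835, ẋ = 2.5278

phase 1: p=0.0360, T=0.550, ωT=1.915265, cosh=3.468020, sinh=3.320717; start (x,ẋ)=(0.137100, -0.034500) → end (x,ẋ)=(0.353718, 1.049447)
phase 2: p=0.4198, T=0.510, ωT=1.775973, cosh=3.037672, sinh=2.868353; start (x,ẋ)=(0.353718, 1.049447) → end (x,ẋ)=(1.083488, 2.527814)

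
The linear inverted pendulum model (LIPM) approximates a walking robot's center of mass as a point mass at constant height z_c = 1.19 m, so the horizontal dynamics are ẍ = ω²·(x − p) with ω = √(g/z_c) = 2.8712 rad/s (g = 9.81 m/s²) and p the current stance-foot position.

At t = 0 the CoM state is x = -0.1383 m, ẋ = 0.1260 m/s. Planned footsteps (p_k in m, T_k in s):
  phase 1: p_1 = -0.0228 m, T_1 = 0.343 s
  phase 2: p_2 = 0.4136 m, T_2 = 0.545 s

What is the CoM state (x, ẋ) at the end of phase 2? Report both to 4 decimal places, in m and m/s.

phase 1: p=-0.0228, T=0.343, ωT=0.984822, cosh=1.525420, sinh=1.151914; start (x,ẋ)=(-0.138300, 0.126000) → end (x,ẋ)=(-0.148435, -0.189799)
phase 2: p=0.4136, T=0.545, ωT=1.564804, cosh=2.495433, sinh=2.286304; start (x,ẋ)=(-0.148435, -0.189799) → end (x,ẋ)=(-1.140056, -4.163076)

x = -1.1401, ẋ = -4.1631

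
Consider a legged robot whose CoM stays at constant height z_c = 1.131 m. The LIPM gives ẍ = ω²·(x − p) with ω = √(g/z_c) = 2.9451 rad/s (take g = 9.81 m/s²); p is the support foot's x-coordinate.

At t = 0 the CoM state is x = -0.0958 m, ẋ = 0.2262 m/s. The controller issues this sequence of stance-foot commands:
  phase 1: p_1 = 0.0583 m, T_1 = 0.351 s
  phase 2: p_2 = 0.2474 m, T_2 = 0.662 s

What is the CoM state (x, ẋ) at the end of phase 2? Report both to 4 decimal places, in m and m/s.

x = -1.1997, ẋ = -4.1482

phase 1: p=0.0583, T=0.351, ωT=1.033730, cosh=1.583606, sinh=1.227928; start (x,ẋ)=(-0.095800, 0.226200) → end (x,ẋ)=(-0.091422, -0.199071)
phase 2: p=0.2474, T=0.662, ωT=1.949656, cosh=3.584297, sinh=3.441974; start (x,ẋ)=(-0.091422, -0.199071) → end (x,ẋ)=(-1.199695, -4.148154)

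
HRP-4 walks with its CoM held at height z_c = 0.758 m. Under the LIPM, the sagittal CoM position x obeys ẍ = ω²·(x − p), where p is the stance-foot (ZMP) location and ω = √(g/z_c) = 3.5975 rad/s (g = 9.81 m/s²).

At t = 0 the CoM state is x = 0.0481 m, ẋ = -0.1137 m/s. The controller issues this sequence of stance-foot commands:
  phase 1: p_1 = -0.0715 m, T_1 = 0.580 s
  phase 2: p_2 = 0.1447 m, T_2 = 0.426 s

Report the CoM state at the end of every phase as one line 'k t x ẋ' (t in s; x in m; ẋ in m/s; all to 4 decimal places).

phase 1: p=-0.0715, T=0.580, ωT=2.086550, cosh=4.090592, sinh=3.966478; start (x,ẋ)=(0.048100, -0.113700) → end (x,ẋ)=(0.292373, 1.241520)
phase 2: p=0.1447, T=0.426, ωT=1.532535, cosh=2.422943, sinh=2.206956; start (x,ẋ)=(0.292373, 1.241520) → end (x,ẋ)=(1.264138, 4.180588)

1 0.5800 0.2924 1.2415
2 1.0060 1.2641 4.1806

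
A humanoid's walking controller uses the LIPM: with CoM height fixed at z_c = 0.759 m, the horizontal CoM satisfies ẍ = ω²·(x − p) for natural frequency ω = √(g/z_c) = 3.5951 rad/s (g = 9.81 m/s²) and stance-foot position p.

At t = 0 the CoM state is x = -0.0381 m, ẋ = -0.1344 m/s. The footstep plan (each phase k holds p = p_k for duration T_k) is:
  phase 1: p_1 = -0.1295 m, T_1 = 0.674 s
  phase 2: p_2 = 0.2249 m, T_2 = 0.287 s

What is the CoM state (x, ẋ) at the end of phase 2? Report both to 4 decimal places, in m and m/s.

x = 0.5215, ẋ = 1.5056

phase 1: p=-0.1295, T=0.674, ωT=2.423097, cosh=5.684696, sinh=5.596050; start (x,ẋ)=(-0.038100, -0.134400) → end (x,ẋ)=(0.180877, 1.074795)
phase 2: p=0.2249, T=0.287, ωT=1.031794, cosh=1.581231, sinh=1.224864; start (x,ẋ)=(0.180877, 1.074795) → end (x,ẋ)=(0.521476, 1.505644)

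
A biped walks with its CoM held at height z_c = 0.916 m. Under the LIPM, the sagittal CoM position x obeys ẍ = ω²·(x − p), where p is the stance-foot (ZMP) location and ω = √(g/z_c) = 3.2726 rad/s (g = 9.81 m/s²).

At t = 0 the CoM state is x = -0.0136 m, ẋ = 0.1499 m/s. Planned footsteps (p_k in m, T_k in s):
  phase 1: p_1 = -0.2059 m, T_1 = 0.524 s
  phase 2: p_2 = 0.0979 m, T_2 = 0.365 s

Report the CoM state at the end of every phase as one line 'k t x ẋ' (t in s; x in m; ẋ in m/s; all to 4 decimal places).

phase 1: p=-0.2059, T=0.524, ωT=1.714842, cosh=2.867896, sinh=2.687904; start (x,ẋ)=(-0.013600, 0.149900) → end (x,ẋ)=(0.468715, 2.121452)
phase 2: p=0.0979, T=0.365, ωT=1.194499, cosh=1.802379, sinh=1.499524; start (x,ẋ)=(0.468715, 2.121452) → end (x,ẋ)=(1.738310, 5.643375)

1 0.5240 0.4687 2.1215
2 0.8890 1.7383 5.6434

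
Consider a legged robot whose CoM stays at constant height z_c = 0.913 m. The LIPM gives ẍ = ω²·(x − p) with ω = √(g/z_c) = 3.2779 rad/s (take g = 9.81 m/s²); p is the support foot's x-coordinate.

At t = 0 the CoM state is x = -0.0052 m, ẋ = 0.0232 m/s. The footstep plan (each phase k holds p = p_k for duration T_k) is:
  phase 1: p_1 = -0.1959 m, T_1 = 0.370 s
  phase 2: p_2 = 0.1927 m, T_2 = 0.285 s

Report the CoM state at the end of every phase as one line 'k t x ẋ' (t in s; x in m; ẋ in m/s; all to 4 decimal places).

phase 1: p=-0.1959, T=0.370, ωT=1.212823, cosh=1.830161, sinh=1.532804; start (x,ẋ)=(-0.005200, 0.023200) → end (x,ẋ)=(0.163960, 1.000609)
phase 2: p=0.1927, T=0.285, ωT=0.934201, cosh=1.469040, sinh=1.076140; start (x,ẋ)=(0.163960, 1.000609) → end (x,ẋ)=(0.478982, 1.368556)

1 0.3700 0.1640 1.0006
2 0.6550 0.4790 1.3686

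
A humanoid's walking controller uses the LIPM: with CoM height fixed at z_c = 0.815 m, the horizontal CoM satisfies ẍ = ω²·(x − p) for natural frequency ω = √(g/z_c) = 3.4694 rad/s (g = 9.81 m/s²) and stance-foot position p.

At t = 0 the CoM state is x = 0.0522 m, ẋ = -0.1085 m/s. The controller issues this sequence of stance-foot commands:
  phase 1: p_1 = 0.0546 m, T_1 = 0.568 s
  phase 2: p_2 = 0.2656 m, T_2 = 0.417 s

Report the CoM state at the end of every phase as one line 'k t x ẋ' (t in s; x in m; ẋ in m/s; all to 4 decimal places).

1 0.5680 -0.0642 -0.4261
2 0.9850 -0.7204 -3.2518

phase 1: p=0.0546, T=0.568, ωT=1.970619, cosh=3.657244, sinh=3.517874; start (x,ẋ)=(0.052200, -0.108500) → end (x,ẋ)=(-0.064193, -0.426103)
phase 2: p=0.2656, T=0.417, ωT=1.446740, cosh=2.242287, sinh=2.006951; start (x,ẋ)=(-0.064193, -0.426103) → end (x,ẋ)=(-0.720380, -3.251768)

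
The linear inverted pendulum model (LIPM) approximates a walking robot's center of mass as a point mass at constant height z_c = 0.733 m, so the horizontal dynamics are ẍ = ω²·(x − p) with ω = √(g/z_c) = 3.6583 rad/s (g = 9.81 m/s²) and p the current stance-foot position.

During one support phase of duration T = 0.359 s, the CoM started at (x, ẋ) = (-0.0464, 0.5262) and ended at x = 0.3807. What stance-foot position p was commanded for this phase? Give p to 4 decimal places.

p = -0.2265

ωT = 3.6583·0.359 = 1.313330; cosh(ωT) = 1.993729, sinh(ωT) = 1.724806
x(T) = p + (x₀−p)·cosh(ωT) + (ẋ₀/ω)·sinh(ωT) ⇒ p·(1 − cosh) = x(T) − x₀·cosh − (ẋ₀/ω)·sinh
numerator   = 0.3807 − (-0.0464)·1.993729 − (0.5262/3.6583)·1.724806 = 0.225118
denominator = 1 − 1.993729 = -0.993729
p = 0.225118 / -0.993729 = -0.2265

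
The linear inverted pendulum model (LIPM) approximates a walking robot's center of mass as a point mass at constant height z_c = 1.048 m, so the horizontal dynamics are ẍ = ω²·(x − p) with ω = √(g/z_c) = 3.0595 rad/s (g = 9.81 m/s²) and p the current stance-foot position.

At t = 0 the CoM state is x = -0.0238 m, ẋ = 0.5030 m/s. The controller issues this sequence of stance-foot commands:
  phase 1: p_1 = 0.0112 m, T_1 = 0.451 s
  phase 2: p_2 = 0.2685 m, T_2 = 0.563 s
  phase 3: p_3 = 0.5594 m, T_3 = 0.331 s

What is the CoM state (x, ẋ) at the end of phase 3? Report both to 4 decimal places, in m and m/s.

phase 1: p=0.0112, T=0.451, ωT=1.379835, cosh=2.112932, sinh=1.861312; start (x,ẋ)=(-0.023800, 0.503000) → end (x,ẋ)=(0.243258, 0.863491)
phase 2: p=0.2685, T=0.563, ωT=1.722498, cosh=2.888559, sinh=2.709940; start (x,ẋ)=(0.243258, 0.863491) → end (x,ẋ)=(0.960421, 2.284962)
phase 3: p=0.5594, T=0.331, ωT=1.012695, cosh=1.558124, sinh=1.194885; start (x,ẋ)=(0.960421, 2.284962) → end (x,ẋ)=(2.076630, 5.026287)

x = 2.0766, ẋ = 5.0263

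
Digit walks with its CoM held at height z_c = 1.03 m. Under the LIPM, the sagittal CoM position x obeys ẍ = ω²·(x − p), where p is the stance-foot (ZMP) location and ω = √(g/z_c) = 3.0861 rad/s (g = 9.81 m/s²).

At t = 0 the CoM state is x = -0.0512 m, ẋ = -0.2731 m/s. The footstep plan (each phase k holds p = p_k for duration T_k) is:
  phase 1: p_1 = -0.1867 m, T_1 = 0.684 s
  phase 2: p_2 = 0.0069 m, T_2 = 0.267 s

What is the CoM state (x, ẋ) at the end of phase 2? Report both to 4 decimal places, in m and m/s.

phase 1: p=-0.1867, T=0.684, ωT=2.110892, cosh=4.188368, sinh=4.067238; start (x,ẋ)=(-0.051200, -0.273100) → end (x,ẋ)=(0.020899, 0.556940)
phase 2: p=0.0069, T=0.267, ωT=0.823989, cosh=1.359126, sinh=0.920448; start (x,ẋ)=(0.020899, 0.556940) → end (x,ẋ)=(0.192038, 0.796718)

x = 0.1920, ẋ = 0.7967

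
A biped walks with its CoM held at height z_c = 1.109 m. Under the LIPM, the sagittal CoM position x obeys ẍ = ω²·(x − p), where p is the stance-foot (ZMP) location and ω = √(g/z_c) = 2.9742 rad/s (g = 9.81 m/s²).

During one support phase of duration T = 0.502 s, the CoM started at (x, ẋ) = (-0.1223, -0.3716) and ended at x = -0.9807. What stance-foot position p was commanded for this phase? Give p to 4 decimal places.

ωT = 2.9742·0.502 = 1.493048; cosh(ωT) = 2.337664, sinh(ωT) = 2.112978
x(T) = p + (x₀−p)·cosh(ωT) + (ẋ₀/ω)·sinh(ωT) ⇒ p·(1 − cosh) = x(T) − x₀·cosh − (ẋ₀/ω)·sinh
numerator   = -0.9807 − (-0.1223)·2.337664 − (-0.3716/2.9742)·2.112978 = -0.430806
denominator = 1 − 2.337664 = -1.337664
p = -0.430806 / -1.337664 = 0.3221

p = 0.3221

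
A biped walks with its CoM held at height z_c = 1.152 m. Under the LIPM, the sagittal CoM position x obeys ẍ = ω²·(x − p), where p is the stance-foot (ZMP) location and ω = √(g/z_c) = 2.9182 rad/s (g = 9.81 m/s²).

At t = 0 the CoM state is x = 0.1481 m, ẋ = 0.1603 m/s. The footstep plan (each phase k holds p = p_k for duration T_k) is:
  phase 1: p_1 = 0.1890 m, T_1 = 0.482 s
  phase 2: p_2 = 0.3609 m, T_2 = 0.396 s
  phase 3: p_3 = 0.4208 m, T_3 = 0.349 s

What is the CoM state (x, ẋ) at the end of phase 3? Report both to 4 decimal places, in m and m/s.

phase 1: p=0.1890, T=0.482, ωT=1.406572, cosh=2.163461, sinh=1.918479; start (x,ẋ)=(0.148100, 0.160300) → end (x,ẋ)=(0.205899, 0.117824)
phase 2: p=0.3609, T=0.396, ωT=1.155607, cosh=1.745409, sinh=1.430542; start (x,ẋ)=(0.205899, 0.117824) → end (x,ẋ)=(0.148118, -0.441419)
phase 3: p=0.4208, T=0.349, ωT=1.018452, cosh=1.565029, sinh=1.203875; start (x,ẋ)=(0.148118, -0.441419) → end (x,ẋ)=(-0.188058, -1.648806)

x = -0.1881, ẋ = -1.6488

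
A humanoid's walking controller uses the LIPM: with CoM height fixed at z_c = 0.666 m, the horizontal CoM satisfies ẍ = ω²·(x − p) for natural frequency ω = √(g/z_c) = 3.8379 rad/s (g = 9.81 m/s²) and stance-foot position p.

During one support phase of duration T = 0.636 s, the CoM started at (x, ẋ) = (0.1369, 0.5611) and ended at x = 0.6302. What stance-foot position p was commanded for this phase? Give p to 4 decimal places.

p = 0.2079

ωT = 3.8379·0.636 = 2.440904; cosh(ωT) = 5.785252, sinh(ωT) = 5.698170
x(T) = p + (x₀−p)·cosh(ωT) + (ẋ₀/ω)·sinh(ωT) ⇒ p·(1 − cosh) = x(T) − x₀·cosh − (ẋ₀/ω)·sinh
numerator   = 0.6302 − (0.1369)·5.785252 − (0.5611/3.8379)·5.698170 = -0.994872
denominator = 1 − 5.785252 = -4.785252
p = -0.994872 / -4.785252 = 0.2079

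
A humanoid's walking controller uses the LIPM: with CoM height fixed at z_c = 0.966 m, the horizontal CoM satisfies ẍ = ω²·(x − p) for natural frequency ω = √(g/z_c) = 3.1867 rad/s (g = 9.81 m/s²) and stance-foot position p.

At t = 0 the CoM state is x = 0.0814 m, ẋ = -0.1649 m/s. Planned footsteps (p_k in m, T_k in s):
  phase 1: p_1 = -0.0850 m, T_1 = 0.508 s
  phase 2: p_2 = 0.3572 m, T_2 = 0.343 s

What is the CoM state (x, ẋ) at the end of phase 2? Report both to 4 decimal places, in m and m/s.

phase 1: p=-0.0850, T=0.508, ωT=1.618844, cosh=2.622689, sinh=2.424561; start (x,ẋ)=(0.081400, -0.164900) → end (x,ẋ)=(0.225953, 0.853183)
phase 2: p=0.3572, T=0.343, ωT=1.093038, cosh=1.659260, sinh=1.324064; start (x,ẋ)=(0.225953, 0.853183) → end (x,ẋ)=(0.493922, 0.861871)

x = 0.4939, ẋ = 0.8619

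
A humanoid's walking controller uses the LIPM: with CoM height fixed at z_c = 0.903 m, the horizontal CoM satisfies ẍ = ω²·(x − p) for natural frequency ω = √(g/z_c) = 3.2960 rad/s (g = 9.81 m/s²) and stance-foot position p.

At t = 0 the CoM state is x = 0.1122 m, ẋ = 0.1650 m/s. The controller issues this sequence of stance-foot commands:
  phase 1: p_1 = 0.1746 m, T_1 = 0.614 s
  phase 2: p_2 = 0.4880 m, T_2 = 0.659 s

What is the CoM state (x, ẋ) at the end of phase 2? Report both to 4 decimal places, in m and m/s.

x = -1.3157, ẋ = -5.8216

phase 1: p=0.1746, T=0.614, ωT=2.023744, cosh=3.849381, sinh=3.717221; start (x,ẋ)=(0.112200, 0.165000) → end (x,ẋ)=(0.120485, -0.129375)
phase 2: p=0.4880, T=0.659, ωT=2.172064, cosh=4.445161, sinh=4.331219; start (x,ẋ)=(0.120485, -0.129375) → end (x,ẋ)=(-1.315671, -5.821620)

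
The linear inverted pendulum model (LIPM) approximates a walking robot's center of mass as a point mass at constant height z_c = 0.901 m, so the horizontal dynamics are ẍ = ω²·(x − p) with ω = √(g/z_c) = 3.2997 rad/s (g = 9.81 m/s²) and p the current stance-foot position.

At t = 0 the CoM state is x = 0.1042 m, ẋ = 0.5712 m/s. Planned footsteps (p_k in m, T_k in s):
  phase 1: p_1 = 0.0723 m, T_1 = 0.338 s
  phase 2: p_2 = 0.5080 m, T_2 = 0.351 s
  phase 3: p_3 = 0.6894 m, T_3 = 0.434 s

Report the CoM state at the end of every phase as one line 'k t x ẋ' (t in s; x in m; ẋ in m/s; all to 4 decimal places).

phase 1: p=0.0723, T=0.338, ωT=1.115299, cosh=1.689148, sinh=1.361331; start (x,ẋ)=(0.104200, 0.571200) → end (x,ẋ)=(0.361839, 1.108136)
phase 2: p=0.5080, T=0.351, ωT=1.158195, cosh=1.749116, sinh=1.435064; start (x,ẋ)=(0.361839, 1.108136) → end (x,ẋ)=(0.734284, 1.246146)
phase 3: p=0.6894, T=0.434, ωT=1.432070, cosh=2.213086, sinh=1.974272; start (x,ẋ)=(0.734284, 1.246146) → end (x,ẋ)=(1.534325, 3.050225)

1 0.3380 0.3618 1.1081
2 0.6890 0.7343 1.2461
3 1.1230 1.5343 3.0502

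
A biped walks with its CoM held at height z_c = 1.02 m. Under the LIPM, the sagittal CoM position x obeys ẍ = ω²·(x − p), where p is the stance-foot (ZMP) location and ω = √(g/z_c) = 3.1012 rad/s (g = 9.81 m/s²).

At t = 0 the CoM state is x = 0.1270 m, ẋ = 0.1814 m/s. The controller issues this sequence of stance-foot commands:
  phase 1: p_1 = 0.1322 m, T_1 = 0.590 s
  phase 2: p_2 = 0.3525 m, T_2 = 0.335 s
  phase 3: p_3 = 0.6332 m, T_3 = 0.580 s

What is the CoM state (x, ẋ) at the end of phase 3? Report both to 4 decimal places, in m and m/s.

x = 0.7100, ẋ = 0.4241

phase 1: p=0.1322, T=0.590, ωT=1.829708, cosh=3.196264, sinh=3.035803; start (x,ẋ)=(0.127000, 0.181400) → end (x,ẋ)=(0.293154, 0.530846)
phase 2: p=0.3525, T=0.335, ωT=1.038902, cosh=1.589978, sinh=1.236135; start (x,ẋ)=(0.293154, 0.530846) → end (x,ẋ)=(0.469736, 0.616531)
phase 3: p=0.6332, T=0.580, ωT=1.798696, cosh=3.103639, sinh=2.938125; start (x,ẋ)=(0.469736, 0.616531) → end (x,ẋ)=(0.709978, 0.424053)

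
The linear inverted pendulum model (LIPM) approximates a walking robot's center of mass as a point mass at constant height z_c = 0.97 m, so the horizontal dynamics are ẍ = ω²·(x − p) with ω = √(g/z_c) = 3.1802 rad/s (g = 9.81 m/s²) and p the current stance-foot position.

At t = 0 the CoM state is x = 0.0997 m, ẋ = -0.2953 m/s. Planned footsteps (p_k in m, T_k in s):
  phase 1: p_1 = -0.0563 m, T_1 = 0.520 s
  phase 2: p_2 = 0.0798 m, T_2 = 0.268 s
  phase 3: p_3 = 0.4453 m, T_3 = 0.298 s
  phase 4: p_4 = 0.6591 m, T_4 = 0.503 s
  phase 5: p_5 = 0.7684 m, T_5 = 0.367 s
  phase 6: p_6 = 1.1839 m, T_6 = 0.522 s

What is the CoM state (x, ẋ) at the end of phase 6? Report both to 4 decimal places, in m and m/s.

x = -0.1921, ẋ = -4.0900

phase 1: p=-0.0563, T=0.520, ωT=1.653704, cosh=2.708821, sinh=2.517481; start (x,ẋ)=(0.099700, -0.295300) → end (x,ẋ)=(0.132513, 0.449036)
phase 2: p=0.0798, T=0.268, ωT=0.852294, cosh=1.385727, sinh=0.959292; start (x,ẋ)=(0.132513, 0.449036) → end (x,ẋ)=(0.288296, 0.783056)
phase 3: p=0.4453, T=0.298, ωT=0.947700, cosh=1.483700, sinh=1.096068; start (x,ẋ)=(0.288296, 0.783056) → end (x,ẋ)=(0.482236, 0.614548)
phase 4: p=0.6591, T=0.503, ωT=1.599641, cosh=2.576611, sinh=2.374642; start (x,ẋ)=(0.482236, 0.614548) → end (x,ẋ)=(0.662271, 0.247804)
phase 5: p=0.7684, T=0.367, ωT=1.167133, cosh=1.762014, sinh=1.450756; start (x,ẋ)=(0.662271, 0.247804) → end (x,ẋ)=(0.694444, -0.053012)
phase 6: p=1.1839, T=0.522, ωT=1.660064, cosh=2.724888, sinh=2.534761; start (x,ẋ)=(0.694444, -0.053012) → end (x,ẋ)=(-0.192067, -4.089985)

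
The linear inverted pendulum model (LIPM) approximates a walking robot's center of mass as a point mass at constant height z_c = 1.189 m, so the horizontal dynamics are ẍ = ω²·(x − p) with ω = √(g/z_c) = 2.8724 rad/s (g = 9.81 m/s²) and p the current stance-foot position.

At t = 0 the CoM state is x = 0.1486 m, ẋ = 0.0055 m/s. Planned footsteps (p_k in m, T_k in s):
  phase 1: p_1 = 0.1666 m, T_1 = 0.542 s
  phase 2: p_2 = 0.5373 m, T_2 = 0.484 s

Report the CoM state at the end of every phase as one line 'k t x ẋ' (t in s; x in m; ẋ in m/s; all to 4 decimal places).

phase 1: p=0.1666, T=0.542, ωT=1.556841, cosh=2.477306, sinh=2.266505; start (x,ẋ)=(0.148600, 0.005500) → end (x,ẋ)=(0.126348, -0.103560)
phase 2: p=0.5373, T=0.484, ωT=1.390242, cosh=2.132418, sinh=1.883403; start (x,ẋ)=(0.126348, -0.103560) → end (x,ẋ)=(-0.406924, -2.444035)

1 0.5420 0.1263 -0.1036
2 1.0260 -0.4069 -2.4440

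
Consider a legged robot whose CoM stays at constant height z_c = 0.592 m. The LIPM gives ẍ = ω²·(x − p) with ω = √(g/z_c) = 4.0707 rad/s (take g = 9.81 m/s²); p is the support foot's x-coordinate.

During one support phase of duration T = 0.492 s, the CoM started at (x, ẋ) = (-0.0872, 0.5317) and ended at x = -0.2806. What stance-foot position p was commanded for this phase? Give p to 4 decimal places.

ωT = 4.0707·0.492 = 2.002784; cosh(ωT) = 3.772309, sinh(ωT) = 3.637350
x(T) = p + (x₀−p)·cosh(ωT) + (ẋ₀/ω)·sinh(ωT) ⇒ p·(1 − cosh) = x(T) − x₀·cosh − (ẋ₀/ω)·sinh
numerator   = -0.2806 − (-0.0872)·3.772309 − (0.5317/4.0707)·3.637350 = -0.426752
denominator = 1 − 3.772309 = -2.772309
p = -0.426752 / -2.772309 = 0.1539

p = 0.1539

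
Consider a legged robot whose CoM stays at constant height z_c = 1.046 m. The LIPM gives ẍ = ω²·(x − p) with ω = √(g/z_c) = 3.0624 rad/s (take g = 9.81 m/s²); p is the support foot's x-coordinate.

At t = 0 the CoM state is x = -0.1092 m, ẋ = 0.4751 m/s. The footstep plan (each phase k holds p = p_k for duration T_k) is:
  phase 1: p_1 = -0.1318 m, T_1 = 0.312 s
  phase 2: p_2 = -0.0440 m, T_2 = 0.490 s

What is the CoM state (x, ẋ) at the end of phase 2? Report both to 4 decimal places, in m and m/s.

x = 0.7798, ẋ = 2.6175

phase 1: p=-0.1318, T=0.312, ωT=0.955469, cosh=1.492260, sinh=1.107629; start (x,ẋ)=(-0.109200, 0.475100) → end (x,ẋ)=(0.073762, 0.785632)
phase 2: p=-0.0440, T=0.490, ωT=1.500576, cosh=2.353636, sinh=2.130635; start (x,ẋ)=(0.073762, 0.785632) → end (x,ẋ)=(0.779766, 2.617475)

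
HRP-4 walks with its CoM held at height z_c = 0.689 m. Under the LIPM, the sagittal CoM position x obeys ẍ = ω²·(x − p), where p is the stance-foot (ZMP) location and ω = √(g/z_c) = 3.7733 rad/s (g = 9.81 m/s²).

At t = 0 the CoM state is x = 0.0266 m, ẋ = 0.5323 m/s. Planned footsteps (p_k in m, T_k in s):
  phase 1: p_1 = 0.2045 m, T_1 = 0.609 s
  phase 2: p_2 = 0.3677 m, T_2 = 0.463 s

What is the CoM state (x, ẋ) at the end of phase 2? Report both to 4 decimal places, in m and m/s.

x = -1.1692, ẋ = -5.6707

phase 1: p=0.2045, T=0.609, ωT=2.297940, cosh=5.027060, sinh=4.926594; start (x,ẋ)=(0.026600, 0.532300) → end (x,ẋ)=(0.005181, -0.631171)
phase 2: p=0.3677, T=0.463, ωT=1.747038, cosh=2.955936, sinh=2.781646; start (x,ẋ)=(0.005181, -0.631171) → end (x,ẋ)=(-1.169176, -5.670692)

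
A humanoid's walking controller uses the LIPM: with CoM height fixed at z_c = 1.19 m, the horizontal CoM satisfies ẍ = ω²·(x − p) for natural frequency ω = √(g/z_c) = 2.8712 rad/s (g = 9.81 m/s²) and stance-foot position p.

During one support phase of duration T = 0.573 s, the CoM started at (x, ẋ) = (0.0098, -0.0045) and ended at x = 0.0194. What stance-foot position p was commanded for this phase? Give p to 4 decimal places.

ωT = 2.8712·0.573 = 1.645198; cosh(ωT) = 2.687504, sinh(ωT) = 2.494530
x(T) = p + (x₀−p)·cosh(ωT) + (ẋ₀/ω)·sinh(ωT) ⇒ p·(1 − cosh) = x(T) − x₀·cosh − (ẋ₀/ω)·sinh
numerator   = 0.0194 − (0.0098)·2.687504 − (-0.0045/2.8712)·2.494530 = -0.003028
denominator = 1 − 2.687504 = -1.687504
p = -0.003028 / -1.687504 = 0.0018

p = 0.0018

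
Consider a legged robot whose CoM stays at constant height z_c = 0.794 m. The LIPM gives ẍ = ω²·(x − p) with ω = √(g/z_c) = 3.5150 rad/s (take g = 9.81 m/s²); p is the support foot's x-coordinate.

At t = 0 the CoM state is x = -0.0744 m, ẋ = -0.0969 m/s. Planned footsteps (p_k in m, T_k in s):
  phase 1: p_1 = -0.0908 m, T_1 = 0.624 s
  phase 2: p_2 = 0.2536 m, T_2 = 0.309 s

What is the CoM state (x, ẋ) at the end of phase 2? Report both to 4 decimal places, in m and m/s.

x = -0.4622, ẋ = -2.1133

phase 1: p=-0.0908, T=0.624, ωT=2.193360, cosh=4.538414, sinh=4.426872; start (x,ẋ)=(-0.074400, -0.096900) → end (x,ẋ)=(-0.138408, -0.184581)
phase 2: p=0.2536, T=0.309, ωT=1.086135, cosh=1.650160, sinh=1.312641; start (x,ẋ)=(-0.138408, -0.184581) → end (x,ẋ)=(-0.462206, -2.113287)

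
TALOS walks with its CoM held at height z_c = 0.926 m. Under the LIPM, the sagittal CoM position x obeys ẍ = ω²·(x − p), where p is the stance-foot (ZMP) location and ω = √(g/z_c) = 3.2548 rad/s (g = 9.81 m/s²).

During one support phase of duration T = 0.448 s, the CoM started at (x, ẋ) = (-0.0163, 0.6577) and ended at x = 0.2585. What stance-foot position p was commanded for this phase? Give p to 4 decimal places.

ωT = 3.2548·0.448 = 1.458150; cosh(ωT) = 2.265334, sinh(ωT) = 2.032668
x(T) = p + (x₀−p)·cosh(ωT) + (ẋ₀/ω)·sinh(ωT) ⇒ p·(1 − cosh) = x(T) − x₀·cosh − (ẋ₀/ω)·sinh
numerator   = 0.2585 − (-0.0163)·2.265334 − (0.6577/3.2548)·2.032668 = -0.115318
denominator = 1 − 2.265334 = -1.265334
p = -0.115318 / -1.265334 = 0.0911

p = 0.0911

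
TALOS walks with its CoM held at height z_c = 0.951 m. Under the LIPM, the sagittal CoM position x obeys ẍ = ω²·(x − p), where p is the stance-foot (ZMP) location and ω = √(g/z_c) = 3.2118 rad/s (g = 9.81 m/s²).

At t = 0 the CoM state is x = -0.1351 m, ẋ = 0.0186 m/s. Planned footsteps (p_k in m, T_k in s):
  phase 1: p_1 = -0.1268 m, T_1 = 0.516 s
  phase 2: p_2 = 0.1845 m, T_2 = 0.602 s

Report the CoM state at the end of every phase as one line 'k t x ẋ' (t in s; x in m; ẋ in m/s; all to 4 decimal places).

1 0.5160 -0.1347 -0.0168
2 1.1180 -0.9598 -3.5294

phase 1: p=-0.1268, T=0.516, ωT=1.657289, cosh=2.717863, sinh=2.527208; start (x,ẋ)=(-0.135100, 0.018600) → end (x,ẋ)=(-0.134723, -0.016818)
phase 2: p=0.1845, T=0.602, ωT=1.933504, cosh=3.529166, sinh=3.384525; start (x,ẋ)=(-0.134723, -0.016818) → end (x,ẋ)=(-0.959813, -3.529439)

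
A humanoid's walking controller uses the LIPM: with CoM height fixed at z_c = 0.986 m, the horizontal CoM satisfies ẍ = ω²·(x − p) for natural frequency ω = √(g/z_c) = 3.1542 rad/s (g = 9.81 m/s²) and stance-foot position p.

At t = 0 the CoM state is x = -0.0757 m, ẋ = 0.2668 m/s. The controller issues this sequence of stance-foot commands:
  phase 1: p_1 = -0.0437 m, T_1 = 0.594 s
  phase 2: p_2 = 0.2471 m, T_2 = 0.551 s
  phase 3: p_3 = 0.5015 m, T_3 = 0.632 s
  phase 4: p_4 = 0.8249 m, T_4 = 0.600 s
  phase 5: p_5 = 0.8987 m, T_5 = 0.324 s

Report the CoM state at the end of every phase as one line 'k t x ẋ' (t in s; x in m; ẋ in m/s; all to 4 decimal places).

phase 1: p=-0.0437, T=0.594, ωT=1.873595, cosh=3.332617, sinh=3.179046; start (x,ẋ)=(-0.075700, 0.266800) → end (x,ẋ)=(0.118558, 0.568267)
phase 2: p=0.2471, T=0.551, ωT=1.737964, cosh=2.930817, sinh=2.754939; start (x,ẋ)=(0.118558, 0.568267) → end (x,ẋ)=(0.366702, 0.548503)
phase 3: p=0.5015, T=0.632, ωT=1.993454, cosh=3.738536, sinh=3.602312; start (x,ẋ)=(0.366702, 0.548503) → end (x,ẋ)=(0.623981, 0.518968)
phase 4: p=0.8249, T=0.600, ωT=1.892520, cosh=3.393381, sinh=3.242689; start (x,ẋ)=(0.623981, 0.518968) → end (x,ẋ)=(0.676632, -0.293962)
phase 5: p=0.8987, T=0.324, ωT=1.021961, cosh=1.569263, sinh=1.209375; start (x,ẋ)=(0.676632, -0.293962) → end (x,ẋ)=(0.437507, -1.308405)

1 0.5940 0.1186 0.5683
2 1.1450 0.3667 0.5485
3 1.7770 0.6240 0.5190
4 2.3770 0.6766 -0.2940
5 2.7010 0.4375 -1.3084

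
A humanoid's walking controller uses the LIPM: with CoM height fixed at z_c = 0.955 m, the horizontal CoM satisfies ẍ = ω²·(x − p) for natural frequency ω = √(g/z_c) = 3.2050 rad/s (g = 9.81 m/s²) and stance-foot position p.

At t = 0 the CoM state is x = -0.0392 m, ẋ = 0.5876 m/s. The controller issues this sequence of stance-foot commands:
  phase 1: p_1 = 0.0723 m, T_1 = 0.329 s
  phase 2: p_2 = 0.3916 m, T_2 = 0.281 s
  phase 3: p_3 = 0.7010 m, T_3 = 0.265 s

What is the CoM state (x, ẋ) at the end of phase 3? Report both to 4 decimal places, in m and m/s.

x = -0.0889, ẋ = -1.8725

phase 1: p=0.0723, T=0.329, ωT=1.054445, cosh=1.609384, sinh=1.260998; start (x,ẋ)=(-0.039200, 0.587600) → end (x,ẋ)=(0.124043, 0.495047)
phase 2: p=0.3916, T=0.281, ωT=0.900605, cosh=1.433708, sinh=1.027384; start (x,ẋ)=(0.124043, 0.495047) → end (x,ẋ)=(0.166692, -0.171249)
phase 3: p=0.7010, T=0.265, ωT=0.849325, cosh=1.382886, sinh=0.955182; start (x,ẋ)=(0.166692, -0.171249) → end (x,ẋ)=(-0.088924, -1.872526)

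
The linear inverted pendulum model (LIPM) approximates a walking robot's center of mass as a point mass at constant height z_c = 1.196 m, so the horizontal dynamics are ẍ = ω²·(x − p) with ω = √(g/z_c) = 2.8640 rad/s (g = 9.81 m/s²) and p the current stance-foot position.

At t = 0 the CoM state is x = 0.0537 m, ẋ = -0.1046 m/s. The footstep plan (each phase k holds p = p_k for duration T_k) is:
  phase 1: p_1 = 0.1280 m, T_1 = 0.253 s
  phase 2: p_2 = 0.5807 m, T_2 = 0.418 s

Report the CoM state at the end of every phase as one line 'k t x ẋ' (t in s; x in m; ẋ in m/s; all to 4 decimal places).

phase 1: p=0.1280, T=0.253, ωT=0.724592, cosh=1.274206, sinh=0.789683; start (x,ẋ)=(0.053700, -0.104600) → end (x,ẋ)=(0.004485, -0.301323)
phase 2: p=0.5807, T=0.418, ωT=1.197152, cosh=1.806364, sinh=1.504311; start (x,ẋ)=(0.004485, -0.301323) → end (x,ẋ)=(-0.618422, -3.026830)

1 0.2530 0.0045 -0.3013
2 0.6710 -0.6184 -3.0268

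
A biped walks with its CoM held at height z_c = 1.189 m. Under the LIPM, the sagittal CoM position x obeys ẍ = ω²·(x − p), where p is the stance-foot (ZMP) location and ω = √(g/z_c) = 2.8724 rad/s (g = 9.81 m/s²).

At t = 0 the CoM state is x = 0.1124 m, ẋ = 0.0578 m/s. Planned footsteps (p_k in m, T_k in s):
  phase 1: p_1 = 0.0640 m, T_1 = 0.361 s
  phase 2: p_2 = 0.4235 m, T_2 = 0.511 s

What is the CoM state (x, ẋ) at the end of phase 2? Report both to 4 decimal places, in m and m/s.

x = 0.0225, ẋ = -0.9204

phase 1: p=0.0640, T=0.361, ωT=1.036936, cosh=1.587551, sinh=1.233012; start (x,ẋ)=(0.112400, 0.057800) → end (x,ẋ)=(0.165649, 0.263179)
phase 2: p=0.4235, T=0.511, ωT=1.467796, cosh=2.285047, sinh=2.054615; start (x,ẋ)=(0.165649, 0.263179) → end (x,ẋ)=(0.022548, -0.920378)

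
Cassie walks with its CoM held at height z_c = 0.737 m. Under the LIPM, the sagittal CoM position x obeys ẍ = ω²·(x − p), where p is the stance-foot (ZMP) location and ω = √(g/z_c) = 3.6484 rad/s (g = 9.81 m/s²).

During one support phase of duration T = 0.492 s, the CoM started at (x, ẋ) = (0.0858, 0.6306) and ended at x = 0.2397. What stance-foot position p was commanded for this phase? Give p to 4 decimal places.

p = 0.2540

ωT = 3.6484·0.492 = 1.795013; cosh(ωT) = 3.092839, sinh(ωT) = 2.926713
x(T) = p + (x₀−p)·cosh(ωT) + (ẋ₀/ω)·sinh(ωT) ⇒ p·(1 − cosh) = x(T) − x₀·cosh − (ẋ₀/ω)·sinh
numerator   = 0.2397 − (0.0858)·3.092839 − (0.6306/3.6484)·2.926713 = -0.531527
denominator = 1 − 3.092839 = -2.092839
p = -0.531527 / -2.092839 = 0.2540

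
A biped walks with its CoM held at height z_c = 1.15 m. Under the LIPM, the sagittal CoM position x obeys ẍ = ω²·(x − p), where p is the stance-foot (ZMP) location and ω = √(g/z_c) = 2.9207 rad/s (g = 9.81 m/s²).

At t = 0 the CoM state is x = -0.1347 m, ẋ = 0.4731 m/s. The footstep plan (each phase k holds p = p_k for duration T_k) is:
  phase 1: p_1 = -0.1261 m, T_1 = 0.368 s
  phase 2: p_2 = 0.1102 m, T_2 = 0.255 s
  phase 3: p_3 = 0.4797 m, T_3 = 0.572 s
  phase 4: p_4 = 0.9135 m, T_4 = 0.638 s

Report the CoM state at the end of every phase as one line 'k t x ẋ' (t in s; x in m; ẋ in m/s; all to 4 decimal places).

phase 1: p=-0.1261, T=0.368, ωT=1.074818, cosh=1.635409, sinh=1.294049; start (x,ẋ)=(-0.134700, 0.473100) → end (x,ẋ)=(0.069448, 0.741208)
phase 2: p=0.1102, T=0.255, ωT=0.744779, cosh=1.290407, sinh=0.815568; start (x,ẋ)=(0.069448, 0.741208) → end (x,ẋ)=(0.264586, 0.859387)
phase 3: p=0.4797, T=0.572, ωT=1.670640, cosh=2.751849, sinh=2.563722; start (x,ẋ)=(0.264586, 0.859387) → end (x,ẋ)=(0.642089, 0.754159)
phase 4: p=0.9135, T=0.638, ωT=1.863407, cosh=3.300400, sinh=3.145257; start (x,ẋ)=(0.642089, 0.754159) → end (x,ẋ)=(0.829876, -0.004254)

1 0.3680 0.0694 0.7412
2 0.6230 0.2646 0.8594
3 1.1950 0.6421 0.7542
4 1.8330 0.8299 -0.0043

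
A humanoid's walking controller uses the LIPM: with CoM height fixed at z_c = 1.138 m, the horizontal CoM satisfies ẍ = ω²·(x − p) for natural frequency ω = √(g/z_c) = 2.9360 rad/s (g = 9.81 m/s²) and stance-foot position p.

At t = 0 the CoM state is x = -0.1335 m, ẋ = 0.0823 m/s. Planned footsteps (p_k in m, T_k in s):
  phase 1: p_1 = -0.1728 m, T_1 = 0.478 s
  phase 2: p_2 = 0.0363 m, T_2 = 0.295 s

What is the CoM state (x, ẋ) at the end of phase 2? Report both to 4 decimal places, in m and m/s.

phase 1: p=-0.1728, T=0.478, ωT=1.403408, cosh=2.157401, sinh=1.911643; start (x,ẋ)=(-0.133500, 0.082300) → end (x,ẋ)=(-0.034428, 0.398129)
phase 2: p=0.0363, T=0.295, ωT=0.866120, cosh=1.399124, sinh=0.978544; start (x,ẋ)=(-0.034428, 0.398129) → end (x,ẋ)=(0.070035, 0.353829)

x = 0.0700, ẋ = 0.3538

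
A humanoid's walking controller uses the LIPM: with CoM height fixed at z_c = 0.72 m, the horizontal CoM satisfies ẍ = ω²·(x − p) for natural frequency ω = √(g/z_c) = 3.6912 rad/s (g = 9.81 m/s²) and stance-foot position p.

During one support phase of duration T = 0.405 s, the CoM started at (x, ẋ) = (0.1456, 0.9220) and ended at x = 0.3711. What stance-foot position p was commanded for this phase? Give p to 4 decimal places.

p = 0.3717

ωT = 3.6912·0.405 = 1.494936; cosh(ωT) = 2.341657, sinh(ωT) = 2.117394
x(T) = p + (x₀−p)·cosh(ωT) + (ẋ₀/ω)·sinh(ωT) ⇒ p·(1 − cosh) = x(T) − x₀·cosh − (ẋ₀/ω)·sinh
numerator   = 0.3711 − (0.1456)·2.341657 − (0.9220/3.6912)·2.117394 = -0.498735
denominator = 1 − 2.341657 = -1.341657
p = -0.498735 / -1.341657 = 0.3717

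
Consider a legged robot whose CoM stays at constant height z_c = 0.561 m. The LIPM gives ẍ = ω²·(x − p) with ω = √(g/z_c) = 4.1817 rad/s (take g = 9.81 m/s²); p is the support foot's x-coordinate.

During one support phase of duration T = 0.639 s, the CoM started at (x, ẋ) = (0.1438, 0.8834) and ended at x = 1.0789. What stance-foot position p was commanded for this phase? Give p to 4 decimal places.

p = 0.2373

ωT = 4.1817·0.639 = 2.672106; cosh(ωT) = 7.269761, sinh(ωT) = 7.200655
x(T) = p + (x₀−p)·cosh(ωT) + (ẋ₀/ω)·sinh(ωT) ⇒ p·(1 − cosh) = x(T) − x₀·cosh − (ẋ₀/ω)·sinh
numerator   = 1.0789 − (0.1438)·7.269761 − (0.8834/4.1817)·7.200655 = -1.487657
denominator = 1 − 7.269761 = -6.269761
p = -1.487657 / -6.269761 = 0.2373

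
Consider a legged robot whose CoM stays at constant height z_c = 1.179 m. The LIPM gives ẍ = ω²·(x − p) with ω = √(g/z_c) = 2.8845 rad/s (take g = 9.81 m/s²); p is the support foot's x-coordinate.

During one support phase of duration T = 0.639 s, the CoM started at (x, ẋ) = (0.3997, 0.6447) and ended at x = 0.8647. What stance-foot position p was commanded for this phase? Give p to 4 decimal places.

p = 0.4995

ωT = 2.8845·0.639 = 1.843195; cosh(ωT) = 3.237501, sinh(ωT) = 3.079190
x(T) = p + (x₀−p)·cosh(ωT) + (ẋ₀/ω)·sinh(ωT) ⇒ p·(1 − cosh) = x(T) − x₀·cosh − (ẋ₀/ω)·sinh
numerator   = 0.8647 − (0.3997)·3.237501 − (0.6447/2.8845)·3.079190 = -1.117543
denominator = 1 − 3.237501 = -2.237501
p = -1.117543 / -2.237501 = 0.4995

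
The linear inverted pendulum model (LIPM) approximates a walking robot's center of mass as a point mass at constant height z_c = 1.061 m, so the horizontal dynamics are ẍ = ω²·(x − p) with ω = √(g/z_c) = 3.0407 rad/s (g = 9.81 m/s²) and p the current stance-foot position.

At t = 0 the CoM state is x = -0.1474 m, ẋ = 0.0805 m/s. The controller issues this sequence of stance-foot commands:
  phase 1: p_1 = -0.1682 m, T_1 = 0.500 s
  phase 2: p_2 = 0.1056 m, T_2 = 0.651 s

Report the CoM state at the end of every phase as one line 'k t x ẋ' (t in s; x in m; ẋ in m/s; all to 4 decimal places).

phase 1: p=-0.1682, T=0.500, ωT=1.520350, cosh=2.396231, sinh=2.177595; start (x,ẋ)=(-0.147400, 0.080500) → end (x,ẋ)=(-0.060708, 0.330622)
phase 2: p=0.1056, T=0.651, ωT=1.979496, cosh=3.688615, sinh=3.550476; start (x,ẋ)=(-0.060708, 0.330622) → end (x,ẋ)=(-0.121797, -0.575917)

1 0.5000 -0.0607 0.3306
2 1.1510 -0.1218 -0.5759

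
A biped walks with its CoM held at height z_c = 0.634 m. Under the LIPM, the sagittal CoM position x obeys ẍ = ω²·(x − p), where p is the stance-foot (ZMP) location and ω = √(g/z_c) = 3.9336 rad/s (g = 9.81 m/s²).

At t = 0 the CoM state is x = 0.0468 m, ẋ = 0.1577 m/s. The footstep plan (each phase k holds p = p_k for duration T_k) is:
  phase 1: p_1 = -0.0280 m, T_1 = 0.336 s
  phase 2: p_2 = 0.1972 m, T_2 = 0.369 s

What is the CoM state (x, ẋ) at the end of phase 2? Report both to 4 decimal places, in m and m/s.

phase 1: p=-0.0280, T=0.336, ωT=1.321690, cosh=2.008218, sinh=1.741534; start (x,ẋ)=(0.046800, 0.157700) → end (x,ẋ)=(0.192034, 0.829113)
phase 2: p=0.1972, T=0.369, ωT=1.451498, cosh=2.251863, sinh=2.017644; start (x,ẋ)=(0.192034, 0.829113) → end (x,ẋ)=(0.610839, 1.826046)

x = 0.6108, ẋ = 1.8260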